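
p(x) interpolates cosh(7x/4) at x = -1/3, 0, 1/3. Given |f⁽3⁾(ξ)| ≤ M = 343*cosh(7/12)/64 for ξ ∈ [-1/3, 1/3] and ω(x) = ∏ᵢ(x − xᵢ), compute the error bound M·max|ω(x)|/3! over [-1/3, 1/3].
343*sqrt(3)*cosh(7/12)/46656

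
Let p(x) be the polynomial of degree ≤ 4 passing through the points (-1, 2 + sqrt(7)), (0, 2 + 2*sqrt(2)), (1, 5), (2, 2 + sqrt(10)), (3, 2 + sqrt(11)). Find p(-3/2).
-105*sqrt(2)/16 - 45*sqrt(10)/32 + 35*sqrt(11)/128 + 315*sqrt(7)/128 + 695/64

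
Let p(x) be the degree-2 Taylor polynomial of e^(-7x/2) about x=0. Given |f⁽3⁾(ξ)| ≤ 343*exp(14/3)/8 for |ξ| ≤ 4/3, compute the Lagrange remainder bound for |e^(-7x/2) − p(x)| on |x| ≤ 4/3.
1372*exp(14/3)/81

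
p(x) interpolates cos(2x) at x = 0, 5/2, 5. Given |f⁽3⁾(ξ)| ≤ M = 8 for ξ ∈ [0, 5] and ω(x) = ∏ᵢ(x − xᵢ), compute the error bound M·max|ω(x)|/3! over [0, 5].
125*sqrt(3)/27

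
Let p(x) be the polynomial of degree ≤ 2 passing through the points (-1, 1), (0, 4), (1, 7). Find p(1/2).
11/2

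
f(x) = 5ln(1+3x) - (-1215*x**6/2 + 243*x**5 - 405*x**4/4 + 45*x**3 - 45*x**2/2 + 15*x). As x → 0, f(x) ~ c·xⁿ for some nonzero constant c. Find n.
7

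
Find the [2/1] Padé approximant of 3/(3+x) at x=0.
1/(x/3 + 1)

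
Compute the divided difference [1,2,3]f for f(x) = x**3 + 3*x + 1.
6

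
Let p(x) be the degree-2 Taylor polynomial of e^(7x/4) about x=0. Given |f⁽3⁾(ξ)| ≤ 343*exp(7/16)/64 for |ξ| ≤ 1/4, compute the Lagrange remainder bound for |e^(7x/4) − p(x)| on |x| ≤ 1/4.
343*exp(7/16)/24576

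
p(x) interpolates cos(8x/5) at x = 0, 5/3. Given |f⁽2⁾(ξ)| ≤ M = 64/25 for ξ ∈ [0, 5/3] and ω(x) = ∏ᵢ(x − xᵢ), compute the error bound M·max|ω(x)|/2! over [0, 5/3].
8/9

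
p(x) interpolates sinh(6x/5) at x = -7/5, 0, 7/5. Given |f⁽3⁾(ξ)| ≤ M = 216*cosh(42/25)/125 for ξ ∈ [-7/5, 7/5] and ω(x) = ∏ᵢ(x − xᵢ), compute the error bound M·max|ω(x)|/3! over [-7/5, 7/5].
2744*sqrt(3)*cosh(42/25)/15625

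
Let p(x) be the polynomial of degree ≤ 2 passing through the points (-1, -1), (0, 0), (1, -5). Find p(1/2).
-7/4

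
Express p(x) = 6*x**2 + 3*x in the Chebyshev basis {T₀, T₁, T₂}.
(3)T₀ + (3)T₁ + (3)T₂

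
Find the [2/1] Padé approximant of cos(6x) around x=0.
1 - 18*x**2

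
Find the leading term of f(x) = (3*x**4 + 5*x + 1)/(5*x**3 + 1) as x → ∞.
3*x/5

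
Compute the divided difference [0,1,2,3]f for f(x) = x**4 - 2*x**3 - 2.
4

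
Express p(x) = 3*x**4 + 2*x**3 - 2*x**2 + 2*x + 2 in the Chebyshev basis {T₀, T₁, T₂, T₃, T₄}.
(17/8)T₀ + (7/2)T₁ + (1/2)T₂ + (1/2)T₃ + (3/8)T₄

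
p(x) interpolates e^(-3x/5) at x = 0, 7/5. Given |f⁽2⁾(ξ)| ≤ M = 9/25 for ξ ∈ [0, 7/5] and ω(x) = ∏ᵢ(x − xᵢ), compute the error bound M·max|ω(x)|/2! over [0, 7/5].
441/5000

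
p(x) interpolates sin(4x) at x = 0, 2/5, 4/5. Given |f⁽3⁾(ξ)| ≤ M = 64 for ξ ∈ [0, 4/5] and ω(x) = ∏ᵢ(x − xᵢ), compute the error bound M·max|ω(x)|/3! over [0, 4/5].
512*sqrt(3)/3375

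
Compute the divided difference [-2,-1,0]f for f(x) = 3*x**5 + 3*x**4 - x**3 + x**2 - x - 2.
-20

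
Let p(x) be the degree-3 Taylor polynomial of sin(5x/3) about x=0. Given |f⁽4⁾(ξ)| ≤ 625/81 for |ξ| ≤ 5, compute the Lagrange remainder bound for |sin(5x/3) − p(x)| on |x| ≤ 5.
390625/1944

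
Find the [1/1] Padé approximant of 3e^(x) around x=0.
(3*x/2 + 3)/(1 - x/2)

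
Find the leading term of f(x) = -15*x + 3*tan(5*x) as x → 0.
125*x**3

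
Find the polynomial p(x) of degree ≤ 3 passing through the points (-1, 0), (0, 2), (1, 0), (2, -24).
-3*x**3 - 2*x**2 + 3*x + 2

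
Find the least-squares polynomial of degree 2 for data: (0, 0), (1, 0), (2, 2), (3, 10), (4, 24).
16/35 + (-137/35)x + (17/7)x²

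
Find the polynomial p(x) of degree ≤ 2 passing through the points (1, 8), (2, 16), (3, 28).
2*x**2 + 2*x + 4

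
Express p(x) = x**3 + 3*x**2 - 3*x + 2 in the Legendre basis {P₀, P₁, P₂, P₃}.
(3)P₀ + (-12/5)P₁ + (2)P₂ + (2/5)P₃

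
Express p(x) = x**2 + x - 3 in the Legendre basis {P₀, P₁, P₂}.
(-8/3)P₀ + P₁ + (2/3)P₂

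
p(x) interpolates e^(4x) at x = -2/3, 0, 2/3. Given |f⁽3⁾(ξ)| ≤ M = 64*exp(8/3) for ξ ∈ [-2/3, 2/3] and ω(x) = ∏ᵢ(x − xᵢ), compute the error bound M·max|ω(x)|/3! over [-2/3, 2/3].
512*sqrt(3)*exp(8/3)/729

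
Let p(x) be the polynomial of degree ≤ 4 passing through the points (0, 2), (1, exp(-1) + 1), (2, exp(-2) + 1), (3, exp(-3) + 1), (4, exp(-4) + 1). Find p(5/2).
(-20*exp(3) - 5 + 60*e + 90*exp(2) + 131*exp(4))*exp(-4)/128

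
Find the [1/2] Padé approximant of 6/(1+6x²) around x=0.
6/(6*x**2 + 1)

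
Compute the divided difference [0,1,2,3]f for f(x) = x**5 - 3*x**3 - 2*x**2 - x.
22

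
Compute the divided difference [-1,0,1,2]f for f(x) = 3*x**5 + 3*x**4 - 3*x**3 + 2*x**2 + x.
18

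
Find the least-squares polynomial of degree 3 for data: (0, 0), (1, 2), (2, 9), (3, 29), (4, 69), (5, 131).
25/126 + (-73/756)x + (89/252)x² + (53/54)x³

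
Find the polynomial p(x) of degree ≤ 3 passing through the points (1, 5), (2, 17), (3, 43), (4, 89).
x**3 + x**2 + 2*x + 1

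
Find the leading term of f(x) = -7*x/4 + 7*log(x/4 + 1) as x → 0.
-7*x**2/32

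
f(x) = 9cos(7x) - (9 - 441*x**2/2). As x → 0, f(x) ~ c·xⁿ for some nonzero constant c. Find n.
4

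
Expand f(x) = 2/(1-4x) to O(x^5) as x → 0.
2 + 8*x + 32*x**2 + 128*x**3 + 512*x**4 + O(x**5)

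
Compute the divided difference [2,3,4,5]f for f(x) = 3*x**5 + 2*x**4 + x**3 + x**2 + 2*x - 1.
404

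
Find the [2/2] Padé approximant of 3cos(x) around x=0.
(3 - 5*x**2/4)/(x**2/12 + 1)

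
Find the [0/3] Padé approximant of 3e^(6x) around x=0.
3/(-36*x**3 + 18*x**2 - 6*x + 1)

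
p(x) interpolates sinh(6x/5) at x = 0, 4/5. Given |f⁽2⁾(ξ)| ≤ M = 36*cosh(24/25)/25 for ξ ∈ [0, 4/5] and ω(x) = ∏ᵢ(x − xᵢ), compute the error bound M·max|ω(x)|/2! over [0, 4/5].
72*cosh(24/25)/625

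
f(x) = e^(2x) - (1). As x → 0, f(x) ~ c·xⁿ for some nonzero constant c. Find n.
1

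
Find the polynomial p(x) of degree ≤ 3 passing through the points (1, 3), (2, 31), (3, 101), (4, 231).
3*x**3 + 3*x**2 - 2*x - 1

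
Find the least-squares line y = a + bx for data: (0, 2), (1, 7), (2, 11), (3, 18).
a = 17/10, b = 26/5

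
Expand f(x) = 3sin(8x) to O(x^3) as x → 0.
24*x + O(x**3)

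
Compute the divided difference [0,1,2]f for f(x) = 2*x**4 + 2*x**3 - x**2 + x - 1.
19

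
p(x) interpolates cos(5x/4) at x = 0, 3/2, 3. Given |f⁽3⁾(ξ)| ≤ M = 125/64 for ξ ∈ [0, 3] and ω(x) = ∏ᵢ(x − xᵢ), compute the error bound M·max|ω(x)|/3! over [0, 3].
125*sqrt(3)/512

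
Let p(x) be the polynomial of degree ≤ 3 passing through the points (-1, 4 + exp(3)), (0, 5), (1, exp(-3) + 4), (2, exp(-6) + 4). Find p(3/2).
(5 + 15*exp(3) + (exp(3) + 59)*exp(6))*exp(-6)/16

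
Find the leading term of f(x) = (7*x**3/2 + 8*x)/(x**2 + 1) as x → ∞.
7*x/2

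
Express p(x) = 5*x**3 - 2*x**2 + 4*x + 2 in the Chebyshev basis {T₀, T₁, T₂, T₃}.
T₀ + (31/4)T₁ - T₂ + (5/4)T₃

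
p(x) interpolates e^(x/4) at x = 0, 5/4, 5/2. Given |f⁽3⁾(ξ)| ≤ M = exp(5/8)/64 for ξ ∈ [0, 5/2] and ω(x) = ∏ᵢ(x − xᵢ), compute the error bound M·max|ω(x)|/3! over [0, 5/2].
125*sqrt(3)*exp(5/8)/110592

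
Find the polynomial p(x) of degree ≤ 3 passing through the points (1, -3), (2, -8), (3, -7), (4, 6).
x**3 - 3*x**2 - 3*x + 2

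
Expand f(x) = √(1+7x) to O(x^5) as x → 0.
1 + 7*x/2 - 49*x**2/8 + 343*x**3/16 - 12005*x**4/128 + O(x**5)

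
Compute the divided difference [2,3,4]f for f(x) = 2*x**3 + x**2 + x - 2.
19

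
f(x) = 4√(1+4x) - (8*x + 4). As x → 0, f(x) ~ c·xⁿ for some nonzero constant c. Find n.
2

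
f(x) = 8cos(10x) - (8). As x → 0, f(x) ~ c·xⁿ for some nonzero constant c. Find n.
2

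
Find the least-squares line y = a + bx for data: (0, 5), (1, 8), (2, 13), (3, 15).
a = 5, b = 7/2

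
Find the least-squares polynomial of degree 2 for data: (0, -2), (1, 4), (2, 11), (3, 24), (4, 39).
-62/35 + (117/35)x + (12/7)x²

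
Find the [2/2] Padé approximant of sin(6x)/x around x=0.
(6 - 126*x**2/5)/(9*x**2/5 + 1)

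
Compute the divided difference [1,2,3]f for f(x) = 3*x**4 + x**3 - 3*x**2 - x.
78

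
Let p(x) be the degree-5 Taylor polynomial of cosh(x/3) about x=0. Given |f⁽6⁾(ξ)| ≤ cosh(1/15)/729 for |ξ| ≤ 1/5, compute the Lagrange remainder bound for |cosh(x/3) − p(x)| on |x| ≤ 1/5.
cosh(1/15)/8201250000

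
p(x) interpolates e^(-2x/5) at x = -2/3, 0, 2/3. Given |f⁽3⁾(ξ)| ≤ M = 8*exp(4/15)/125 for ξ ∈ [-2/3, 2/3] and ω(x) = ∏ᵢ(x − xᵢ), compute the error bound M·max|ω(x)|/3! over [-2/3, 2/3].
64*sqrt(3)*exp(4/15)/91125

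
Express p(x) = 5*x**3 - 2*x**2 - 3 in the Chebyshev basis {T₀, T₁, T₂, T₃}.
(-4)T₀ + (15/4)T₁ - T₂ + (5/4)T₃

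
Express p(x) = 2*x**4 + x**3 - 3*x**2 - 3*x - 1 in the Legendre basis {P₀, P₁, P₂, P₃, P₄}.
(-8/5)P₀ + (-12/5)P₁ + (-6/7)P₂ + (2/5)P₃ + (16/35)P₄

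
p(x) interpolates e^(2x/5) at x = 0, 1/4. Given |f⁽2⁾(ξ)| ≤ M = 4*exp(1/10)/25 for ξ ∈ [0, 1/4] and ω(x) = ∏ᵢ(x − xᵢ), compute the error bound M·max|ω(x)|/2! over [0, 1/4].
exp(1/10)/800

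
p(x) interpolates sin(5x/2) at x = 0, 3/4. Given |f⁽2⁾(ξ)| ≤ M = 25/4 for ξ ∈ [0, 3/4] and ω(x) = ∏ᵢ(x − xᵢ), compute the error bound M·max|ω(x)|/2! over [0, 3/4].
225/512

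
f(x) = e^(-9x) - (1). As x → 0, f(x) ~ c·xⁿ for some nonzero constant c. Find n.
1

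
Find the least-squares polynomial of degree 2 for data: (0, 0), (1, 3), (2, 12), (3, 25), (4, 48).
2/7 + (-27/35)x + (22/7)x²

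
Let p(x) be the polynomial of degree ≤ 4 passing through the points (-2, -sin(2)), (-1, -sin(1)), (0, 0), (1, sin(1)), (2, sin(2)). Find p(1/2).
-sin(2)/16 + 5*sin(1)/8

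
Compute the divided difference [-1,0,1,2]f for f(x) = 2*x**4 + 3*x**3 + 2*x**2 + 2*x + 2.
7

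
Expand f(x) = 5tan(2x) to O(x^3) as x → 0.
10*x + O(x**3)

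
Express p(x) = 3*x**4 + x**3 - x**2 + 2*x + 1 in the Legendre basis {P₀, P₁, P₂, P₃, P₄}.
(19/15)P₀ + (13/5)P₁ + (22/21)P₂ + (2/5)P₃ + (24/35)P₄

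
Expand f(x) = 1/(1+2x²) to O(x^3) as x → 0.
1 - 2*x**2 + O(x**3)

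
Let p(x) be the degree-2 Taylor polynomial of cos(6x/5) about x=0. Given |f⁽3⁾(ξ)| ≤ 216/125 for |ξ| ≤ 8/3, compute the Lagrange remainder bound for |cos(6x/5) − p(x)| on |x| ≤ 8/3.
2048/375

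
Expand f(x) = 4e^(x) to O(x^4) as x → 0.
4 + 4*x + 2*x**2 + 2*x**3/3 + O(x**4)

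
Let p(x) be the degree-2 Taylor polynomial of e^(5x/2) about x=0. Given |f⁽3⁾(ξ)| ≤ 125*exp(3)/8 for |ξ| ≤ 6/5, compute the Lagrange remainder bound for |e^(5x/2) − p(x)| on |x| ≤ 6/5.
9*exp(3)/2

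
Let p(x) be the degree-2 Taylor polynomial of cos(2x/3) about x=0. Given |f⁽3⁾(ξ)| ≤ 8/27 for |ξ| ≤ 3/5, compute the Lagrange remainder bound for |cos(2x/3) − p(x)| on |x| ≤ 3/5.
4/375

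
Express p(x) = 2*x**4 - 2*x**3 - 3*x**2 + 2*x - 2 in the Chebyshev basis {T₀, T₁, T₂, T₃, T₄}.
(-11/4)T₀ + (1/2)T₁ + (-1/2)T₂ + (-1/2)T₃ + (1/4)T₄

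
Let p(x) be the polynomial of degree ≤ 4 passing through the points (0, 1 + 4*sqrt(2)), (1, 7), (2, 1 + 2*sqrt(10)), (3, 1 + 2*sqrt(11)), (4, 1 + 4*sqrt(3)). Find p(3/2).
-5*sqrt(11)/16 - 5*sqrt(2)/32 + 3*sqrt(3)/32 + 61/16 + 45*sqrt(10)/32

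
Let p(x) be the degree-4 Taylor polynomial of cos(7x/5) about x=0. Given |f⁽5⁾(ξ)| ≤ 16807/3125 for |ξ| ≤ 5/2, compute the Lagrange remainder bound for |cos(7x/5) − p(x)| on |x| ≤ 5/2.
16807/3840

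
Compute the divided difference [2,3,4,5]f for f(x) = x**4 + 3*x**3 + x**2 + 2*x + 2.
17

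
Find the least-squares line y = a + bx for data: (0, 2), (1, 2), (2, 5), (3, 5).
a = 17/10, b = 6/5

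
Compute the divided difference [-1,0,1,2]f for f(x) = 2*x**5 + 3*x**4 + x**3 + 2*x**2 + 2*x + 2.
17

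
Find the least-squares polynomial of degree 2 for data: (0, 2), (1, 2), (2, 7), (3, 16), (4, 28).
9/5 + (-7/5)x + (2)x²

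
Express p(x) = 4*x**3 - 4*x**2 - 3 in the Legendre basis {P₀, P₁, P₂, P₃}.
(-13/3)P₀ + (12/5)P₁ + (-8/3)P₂ + (8/5)P₃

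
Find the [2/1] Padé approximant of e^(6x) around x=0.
(6*x**2 + 4*x + 1)/(1 - 2*x)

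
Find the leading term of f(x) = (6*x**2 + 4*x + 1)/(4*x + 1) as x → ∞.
3*x/2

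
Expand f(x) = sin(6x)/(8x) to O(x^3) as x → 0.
3/4 - 9*x**2/2 + O(x**3)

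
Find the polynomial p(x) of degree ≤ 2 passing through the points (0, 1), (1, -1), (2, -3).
1 - 2*x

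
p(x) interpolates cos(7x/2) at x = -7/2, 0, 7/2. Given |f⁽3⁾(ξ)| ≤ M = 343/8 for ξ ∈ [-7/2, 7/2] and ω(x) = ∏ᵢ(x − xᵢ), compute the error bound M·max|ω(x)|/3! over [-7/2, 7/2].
117649*sqrt(3)/1728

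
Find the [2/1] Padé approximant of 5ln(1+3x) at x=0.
15*x*(x + 2)/(2*(2*x + 1))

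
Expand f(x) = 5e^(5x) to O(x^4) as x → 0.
5 + 25*x + 125*x**2/2 + 625*x**3/6 + O(x**4)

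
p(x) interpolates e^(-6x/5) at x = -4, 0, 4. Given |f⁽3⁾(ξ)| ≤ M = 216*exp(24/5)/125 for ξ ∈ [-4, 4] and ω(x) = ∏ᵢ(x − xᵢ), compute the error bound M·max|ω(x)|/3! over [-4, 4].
512*sqrt(3)*exp(24/5)/125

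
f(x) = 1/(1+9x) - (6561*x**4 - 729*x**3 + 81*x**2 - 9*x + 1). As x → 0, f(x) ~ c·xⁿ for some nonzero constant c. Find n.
5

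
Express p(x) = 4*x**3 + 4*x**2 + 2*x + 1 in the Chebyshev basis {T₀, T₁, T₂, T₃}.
(3)T₀ + (5)T₁ + (2)T₂ + T₃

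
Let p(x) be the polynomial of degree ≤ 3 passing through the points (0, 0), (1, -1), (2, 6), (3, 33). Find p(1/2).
-3/4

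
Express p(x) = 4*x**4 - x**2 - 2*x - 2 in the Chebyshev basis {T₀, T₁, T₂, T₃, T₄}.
-T₀ + (-2)T₁ + (3/2)T₂ + (1/2)T₄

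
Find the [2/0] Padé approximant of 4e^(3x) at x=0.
18*x**2 + 12*x + 4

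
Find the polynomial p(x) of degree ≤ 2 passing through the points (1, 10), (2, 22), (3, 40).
3*x**2 + 3*x + 4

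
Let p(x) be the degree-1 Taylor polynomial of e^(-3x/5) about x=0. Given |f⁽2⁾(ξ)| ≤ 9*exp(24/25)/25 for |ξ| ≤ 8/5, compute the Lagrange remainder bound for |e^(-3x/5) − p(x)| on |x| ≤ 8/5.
288*exp(24/25)/625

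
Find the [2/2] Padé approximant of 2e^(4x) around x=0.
(8*x**2/3 + 4*x + 2)/(4*x**2/3 - 2*x + 1)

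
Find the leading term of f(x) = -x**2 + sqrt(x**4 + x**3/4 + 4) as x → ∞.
x/8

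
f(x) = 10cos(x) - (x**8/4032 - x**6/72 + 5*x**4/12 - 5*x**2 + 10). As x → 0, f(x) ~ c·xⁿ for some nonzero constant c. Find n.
10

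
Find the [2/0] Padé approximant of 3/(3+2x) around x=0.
4*x**2/9 - 2*x/3 + 1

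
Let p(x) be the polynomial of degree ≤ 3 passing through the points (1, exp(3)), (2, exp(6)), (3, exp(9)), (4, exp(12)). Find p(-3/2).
(-105*exp(9) - 495*exp(3) + 231 + 385*exp(6))*exp(3)/16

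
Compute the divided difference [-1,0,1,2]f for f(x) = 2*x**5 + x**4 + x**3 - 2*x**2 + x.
13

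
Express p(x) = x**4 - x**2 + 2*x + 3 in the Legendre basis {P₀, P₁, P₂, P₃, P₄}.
(43/15)P₀ + (2)P₁ + (-2/21)P₂ + (8/35)P₄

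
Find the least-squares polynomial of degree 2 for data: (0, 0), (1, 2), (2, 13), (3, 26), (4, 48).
-1/5 + (3)x²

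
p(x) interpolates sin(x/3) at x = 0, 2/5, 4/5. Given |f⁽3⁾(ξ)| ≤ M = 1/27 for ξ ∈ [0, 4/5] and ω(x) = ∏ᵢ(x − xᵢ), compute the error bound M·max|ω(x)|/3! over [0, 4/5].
8*sqrt(3)/91125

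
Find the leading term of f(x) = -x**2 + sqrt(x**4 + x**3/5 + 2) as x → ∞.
x/10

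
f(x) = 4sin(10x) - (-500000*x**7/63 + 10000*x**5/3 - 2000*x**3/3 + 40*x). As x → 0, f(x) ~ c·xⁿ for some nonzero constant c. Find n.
9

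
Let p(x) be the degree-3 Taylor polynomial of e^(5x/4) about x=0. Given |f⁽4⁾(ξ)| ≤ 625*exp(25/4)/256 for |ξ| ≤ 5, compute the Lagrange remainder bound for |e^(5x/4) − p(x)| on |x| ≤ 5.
390625*exp(25/4)/6144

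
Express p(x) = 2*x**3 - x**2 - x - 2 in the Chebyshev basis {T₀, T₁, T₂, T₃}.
(-5/2)T₀ + (1/2)T₁ + (-1/2)T₂ + (1/2)T₃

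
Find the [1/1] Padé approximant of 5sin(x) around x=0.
5*x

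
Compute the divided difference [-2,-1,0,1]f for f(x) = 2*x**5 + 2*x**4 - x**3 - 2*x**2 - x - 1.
5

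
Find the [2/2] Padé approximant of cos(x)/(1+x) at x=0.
(-7*x**2/12 + x/6 + 1)/(x**2/12 + 7*x/6 + 1)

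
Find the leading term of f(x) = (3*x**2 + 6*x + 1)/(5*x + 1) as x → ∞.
3*x/5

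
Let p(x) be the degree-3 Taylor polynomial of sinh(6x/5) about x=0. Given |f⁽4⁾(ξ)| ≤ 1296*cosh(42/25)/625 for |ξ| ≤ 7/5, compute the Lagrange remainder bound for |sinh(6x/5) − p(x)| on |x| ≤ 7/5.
129654*cosh(42/25)/390625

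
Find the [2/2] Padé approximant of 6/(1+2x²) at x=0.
6/(2*x**2 + 1)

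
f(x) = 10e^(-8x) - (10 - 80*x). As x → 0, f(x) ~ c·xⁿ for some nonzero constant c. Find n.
2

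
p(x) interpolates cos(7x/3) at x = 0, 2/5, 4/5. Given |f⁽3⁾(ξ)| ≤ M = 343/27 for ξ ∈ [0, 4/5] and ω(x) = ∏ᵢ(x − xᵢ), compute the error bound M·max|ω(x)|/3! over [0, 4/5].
2744*sqrt(3)/91125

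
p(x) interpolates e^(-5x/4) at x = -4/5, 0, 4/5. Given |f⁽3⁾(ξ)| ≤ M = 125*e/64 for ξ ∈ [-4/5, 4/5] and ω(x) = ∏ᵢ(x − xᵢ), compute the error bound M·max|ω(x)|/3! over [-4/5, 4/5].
sqrt(3)*e/27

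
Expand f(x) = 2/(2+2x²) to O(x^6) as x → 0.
1 - x**2 + x**4 + O(x**6)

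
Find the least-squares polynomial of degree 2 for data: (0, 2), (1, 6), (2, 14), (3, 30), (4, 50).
74/35 + (4/7)x + (20/7)x²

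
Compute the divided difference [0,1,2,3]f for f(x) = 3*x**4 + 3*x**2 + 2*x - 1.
18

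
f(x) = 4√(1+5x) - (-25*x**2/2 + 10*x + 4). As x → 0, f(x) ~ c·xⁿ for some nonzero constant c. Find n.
3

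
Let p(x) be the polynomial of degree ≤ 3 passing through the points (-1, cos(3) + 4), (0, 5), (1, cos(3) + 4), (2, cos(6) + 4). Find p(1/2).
cos(3)/2 - cos(6)/16 + 73/16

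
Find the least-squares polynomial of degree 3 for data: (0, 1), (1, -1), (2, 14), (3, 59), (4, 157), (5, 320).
20/21 + (-467/126)x + (-67/84)x² + (103/36)x³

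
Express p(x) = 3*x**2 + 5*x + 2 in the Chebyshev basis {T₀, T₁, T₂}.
(7/2)T₀ + (5)T₁ + (3/2)T₂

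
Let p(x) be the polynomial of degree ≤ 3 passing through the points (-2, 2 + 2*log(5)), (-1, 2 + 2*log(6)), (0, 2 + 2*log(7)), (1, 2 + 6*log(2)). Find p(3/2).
2 + log(294912*2**(3/4)*21**(5/8)*5**(3/8)/84035)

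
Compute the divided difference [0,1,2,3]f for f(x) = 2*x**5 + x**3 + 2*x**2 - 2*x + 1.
51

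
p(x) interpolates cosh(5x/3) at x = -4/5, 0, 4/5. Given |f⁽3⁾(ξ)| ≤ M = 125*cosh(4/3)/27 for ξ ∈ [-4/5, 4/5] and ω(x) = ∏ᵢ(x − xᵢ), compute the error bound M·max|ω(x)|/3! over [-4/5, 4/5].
64*sqrt(3)*cosh(4/3)/729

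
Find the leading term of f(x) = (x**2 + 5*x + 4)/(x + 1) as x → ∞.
x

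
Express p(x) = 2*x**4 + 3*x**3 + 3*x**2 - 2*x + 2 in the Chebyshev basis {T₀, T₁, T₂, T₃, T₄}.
(17/4)T₀ + (1/4)T₁ + (5/2)T₂ + (3/4)T₃ + (1/4)T₄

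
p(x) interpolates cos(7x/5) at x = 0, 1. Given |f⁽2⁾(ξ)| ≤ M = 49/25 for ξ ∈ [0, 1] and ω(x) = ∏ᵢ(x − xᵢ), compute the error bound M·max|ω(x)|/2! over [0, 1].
49/200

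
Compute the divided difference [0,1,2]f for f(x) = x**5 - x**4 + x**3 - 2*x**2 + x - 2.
9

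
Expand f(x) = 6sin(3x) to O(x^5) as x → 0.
18*x - 27*x**3 + O(x**5)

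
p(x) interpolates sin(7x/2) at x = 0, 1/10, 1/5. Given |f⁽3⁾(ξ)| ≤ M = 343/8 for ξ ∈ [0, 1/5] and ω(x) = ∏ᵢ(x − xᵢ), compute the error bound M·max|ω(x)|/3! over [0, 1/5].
343*sqrt(3)/216000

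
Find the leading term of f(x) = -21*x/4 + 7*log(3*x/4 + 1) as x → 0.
-63*x**2/32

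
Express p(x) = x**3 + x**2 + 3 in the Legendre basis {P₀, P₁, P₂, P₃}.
(10/3)P₀ + (3/5)P₁ + (2/3)P₂ + (2/5)P₃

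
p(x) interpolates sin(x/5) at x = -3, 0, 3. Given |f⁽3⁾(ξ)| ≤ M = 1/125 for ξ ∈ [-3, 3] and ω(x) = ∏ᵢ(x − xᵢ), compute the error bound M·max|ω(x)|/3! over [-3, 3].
sqrt(3)/125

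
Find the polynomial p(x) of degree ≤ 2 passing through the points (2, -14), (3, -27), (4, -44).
-2*x**2 - 3*x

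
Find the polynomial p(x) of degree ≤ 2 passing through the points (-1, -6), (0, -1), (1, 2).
-x**2 + 4*x - 1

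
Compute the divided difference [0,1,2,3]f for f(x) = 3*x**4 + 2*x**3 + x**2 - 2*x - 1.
20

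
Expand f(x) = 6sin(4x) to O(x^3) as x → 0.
24*x + O(x**3)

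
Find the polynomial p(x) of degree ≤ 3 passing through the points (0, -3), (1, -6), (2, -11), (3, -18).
-x**2 - 2*x - 3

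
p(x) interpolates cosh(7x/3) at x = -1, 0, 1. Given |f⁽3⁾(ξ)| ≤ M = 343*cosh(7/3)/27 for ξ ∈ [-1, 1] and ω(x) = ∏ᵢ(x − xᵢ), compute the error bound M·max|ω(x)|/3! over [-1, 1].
343*sqrt(3)*cosh(7/3)/729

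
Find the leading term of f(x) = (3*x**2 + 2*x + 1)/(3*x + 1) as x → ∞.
x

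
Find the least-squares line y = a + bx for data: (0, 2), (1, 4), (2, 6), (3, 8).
a = 2, b = 2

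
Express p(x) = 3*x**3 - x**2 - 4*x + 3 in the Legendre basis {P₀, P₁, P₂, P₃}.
(8/3)P₀ + (-11/5)P₁ + (-2/3)P₂ + (6/5)P₃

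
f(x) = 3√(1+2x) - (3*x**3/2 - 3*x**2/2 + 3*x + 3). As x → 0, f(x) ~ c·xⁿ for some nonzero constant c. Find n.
4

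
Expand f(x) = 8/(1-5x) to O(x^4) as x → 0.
8 + 40*x + 200*x**2 + 1000*x**3 + O(x**4)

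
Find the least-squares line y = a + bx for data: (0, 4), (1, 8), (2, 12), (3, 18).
a = 18/5, b = 23/5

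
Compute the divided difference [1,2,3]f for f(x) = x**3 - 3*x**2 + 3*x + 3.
3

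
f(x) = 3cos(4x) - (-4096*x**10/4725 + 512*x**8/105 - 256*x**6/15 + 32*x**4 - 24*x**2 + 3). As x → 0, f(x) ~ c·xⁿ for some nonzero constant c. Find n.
12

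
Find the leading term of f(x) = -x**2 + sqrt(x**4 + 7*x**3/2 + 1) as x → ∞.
7*x/4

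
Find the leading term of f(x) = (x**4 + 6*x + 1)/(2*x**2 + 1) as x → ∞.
x**2/2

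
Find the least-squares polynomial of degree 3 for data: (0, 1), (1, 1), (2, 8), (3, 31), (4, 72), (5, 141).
43/42 + (-535/252)x + (37/42)x² + (37/36)x³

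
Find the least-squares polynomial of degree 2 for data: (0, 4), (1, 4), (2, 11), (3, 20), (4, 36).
27/7 + (-12/7)x + (17/7)x²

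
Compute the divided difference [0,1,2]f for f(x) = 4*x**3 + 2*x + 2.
12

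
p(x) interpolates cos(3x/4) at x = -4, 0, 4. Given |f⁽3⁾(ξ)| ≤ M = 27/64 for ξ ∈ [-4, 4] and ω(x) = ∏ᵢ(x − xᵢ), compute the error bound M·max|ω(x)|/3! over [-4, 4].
sqrt(3)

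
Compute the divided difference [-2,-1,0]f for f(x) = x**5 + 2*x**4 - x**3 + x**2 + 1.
3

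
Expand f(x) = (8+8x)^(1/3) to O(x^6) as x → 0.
2 + 2*x/3 - 2*x**2/9 + 10*x**3/81 - 20*x**4/243 + 44*x**5/729 + O(x**6)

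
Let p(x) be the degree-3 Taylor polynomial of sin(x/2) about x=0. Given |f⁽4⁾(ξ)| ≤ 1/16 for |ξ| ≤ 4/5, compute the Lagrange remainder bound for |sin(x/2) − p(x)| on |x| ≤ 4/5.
2/1875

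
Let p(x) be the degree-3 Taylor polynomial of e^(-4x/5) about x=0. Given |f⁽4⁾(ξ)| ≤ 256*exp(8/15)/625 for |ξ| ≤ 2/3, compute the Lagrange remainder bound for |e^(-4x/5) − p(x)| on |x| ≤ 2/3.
512*exp(8/15)/151875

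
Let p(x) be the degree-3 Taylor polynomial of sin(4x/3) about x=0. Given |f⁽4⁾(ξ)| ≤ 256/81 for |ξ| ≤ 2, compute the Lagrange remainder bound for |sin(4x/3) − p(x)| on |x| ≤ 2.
512/243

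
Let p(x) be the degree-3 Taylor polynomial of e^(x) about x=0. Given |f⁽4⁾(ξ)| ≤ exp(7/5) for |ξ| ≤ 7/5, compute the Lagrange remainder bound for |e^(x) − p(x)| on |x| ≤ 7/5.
2401*exp(7/5)/15000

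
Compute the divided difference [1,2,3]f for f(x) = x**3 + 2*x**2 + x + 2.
8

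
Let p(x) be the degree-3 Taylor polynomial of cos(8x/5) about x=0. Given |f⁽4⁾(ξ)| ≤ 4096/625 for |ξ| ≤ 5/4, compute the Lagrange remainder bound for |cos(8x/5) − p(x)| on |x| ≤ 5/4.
2/3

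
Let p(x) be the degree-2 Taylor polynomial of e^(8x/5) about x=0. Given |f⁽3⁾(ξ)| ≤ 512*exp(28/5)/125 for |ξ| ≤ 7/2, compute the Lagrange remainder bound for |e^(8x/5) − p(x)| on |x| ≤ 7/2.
10976*exp(28/5)/375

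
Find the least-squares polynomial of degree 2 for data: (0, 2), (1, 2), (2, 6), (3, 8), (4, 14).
64/35 + (1/7)x + (5/7)x²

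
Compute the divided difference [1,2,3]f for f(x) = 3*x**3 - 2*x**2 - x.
16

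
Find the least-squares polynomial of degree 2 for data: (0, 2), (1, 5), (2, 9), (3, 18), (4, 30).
16/7 + (23/70)x + (23/14)x²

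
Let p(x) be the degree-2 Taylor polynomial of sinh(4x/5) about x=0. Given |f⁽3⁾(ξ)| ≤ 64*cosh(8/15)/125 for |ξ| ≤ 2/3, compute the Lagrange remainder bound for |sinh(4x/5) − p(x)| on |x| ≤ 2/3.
256*cosh(8/15)/10125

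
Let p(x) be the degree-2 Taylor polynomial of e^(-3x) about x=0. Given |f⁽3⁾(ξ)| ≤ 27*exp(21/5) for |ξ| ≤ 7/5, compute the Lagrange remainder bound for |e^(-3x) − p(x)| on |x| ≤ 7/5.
3087*exp(21/5)/250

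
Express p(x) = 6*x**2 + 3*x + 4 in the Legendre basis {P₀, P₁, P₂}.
(6)P₀ + (3)P₁ + (4)P₂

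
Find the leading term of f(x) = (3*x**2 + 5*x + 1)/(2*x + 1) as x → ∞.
3*x/2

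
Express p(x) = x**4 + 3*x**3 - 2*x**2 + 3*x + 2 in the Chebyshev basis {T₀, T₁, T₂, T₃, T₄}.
(11/8)T₀ + (21/4)T₁ + (-1/2)T₂ + (3/4)T₃ + (1/8)T₄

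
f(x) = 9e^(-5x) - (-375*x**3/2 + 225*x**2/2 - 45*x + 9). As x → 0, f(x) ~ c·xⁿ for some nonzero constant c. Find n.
4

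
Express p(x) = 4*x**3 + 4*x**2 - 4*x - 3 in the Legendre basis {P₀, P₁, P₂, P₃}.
(-5/3)P₀ + (-8/5)P₁ + (8/3)P₂ + (8/5)P₃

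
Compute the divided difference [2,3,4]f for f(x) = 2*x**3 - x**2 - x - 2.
17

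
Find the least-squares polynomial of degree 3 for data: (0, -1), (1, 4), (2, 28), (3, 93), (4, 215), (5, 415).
-58/63 + (313/378)x + (149/252)x² + (343/108)x³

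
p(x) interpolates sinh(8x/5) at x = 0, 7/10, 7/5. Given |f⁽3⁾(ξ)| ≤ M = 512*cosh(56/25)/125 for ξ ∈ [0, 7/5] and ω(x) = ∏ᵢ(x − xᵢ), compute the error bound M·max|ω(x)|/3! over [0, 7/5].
21952*sqrt(3)*cosh(56/25)/421875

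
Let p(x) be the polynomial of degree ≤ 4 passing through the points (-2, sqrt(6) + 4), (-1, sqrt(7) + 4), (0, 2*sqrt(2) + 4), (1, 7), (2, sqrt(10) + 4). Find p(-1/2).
-5*sqrt(6)/128 + 3*sqrt(10)/128 + 15*sqrt(7)/32 + 45*sqrt(2)/32 + 113/32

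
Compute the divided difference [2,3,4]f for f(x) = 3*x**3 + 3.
27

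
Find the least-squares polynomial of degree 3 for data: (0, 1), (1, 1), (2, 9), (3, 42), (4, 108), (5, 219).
155/126 + (-1889/756)x + (-29/63)x² + (209/108)x³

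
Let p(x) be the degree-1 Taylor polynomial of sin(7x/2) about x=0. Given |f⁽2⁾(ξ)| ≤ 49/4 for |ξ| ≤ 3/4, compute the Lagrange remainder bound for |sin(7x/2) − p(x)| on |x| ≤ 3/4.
441/128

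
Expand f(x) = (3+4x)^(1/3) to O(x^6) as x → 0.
3**(1/3) + 4*3**(1/3)*x/9 - 16*3**(1/3)*x**2/81 + 320*3**(1/3)*x**3/2187 - 2560*3**(1/3)*x**4/19683 + 22528*3**(1/3)*x**5/177147 + O(x**6)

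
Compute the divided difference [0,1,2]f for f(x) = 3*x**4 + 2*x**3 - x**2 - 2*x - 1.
26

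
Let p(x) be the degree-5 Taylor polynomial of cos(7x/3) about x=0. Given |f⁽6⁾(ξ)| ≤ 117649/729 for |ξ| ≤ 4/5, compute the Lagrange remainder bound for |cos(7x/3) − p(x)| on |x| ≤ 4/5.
30118144/512578125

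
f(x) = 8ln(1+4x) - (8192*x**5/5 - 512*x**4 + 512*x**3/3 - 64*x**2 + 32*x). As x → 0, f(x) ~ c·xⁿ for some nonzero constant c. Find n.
6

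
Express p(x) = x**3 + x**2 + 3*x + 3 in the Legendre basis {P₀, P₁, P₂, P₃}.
(10/3)P₀ + (18/5)P₁ + (2/3)P₂ + (2/5)P₃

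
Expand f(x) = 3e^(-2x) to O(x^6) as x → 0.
3 - 6*x + 6*x**2 - 4*x**3 + 2*x**4 - 4*x**5/5 + O(x**6)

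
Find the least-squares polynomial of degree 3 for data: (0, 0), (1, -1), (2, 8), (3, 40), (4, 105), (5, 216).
1/42 + (-631/252)x + (-7/12)x² + (35/18)x³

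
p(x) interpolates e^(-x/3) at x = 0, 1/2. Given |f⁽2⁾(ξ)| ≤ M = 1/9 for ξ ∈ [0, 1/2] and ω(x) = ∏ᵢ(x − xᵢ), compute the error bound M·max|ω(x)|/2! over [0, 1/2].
1/288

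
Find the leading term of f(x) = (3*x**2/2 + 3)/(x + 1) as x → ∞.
3*x/2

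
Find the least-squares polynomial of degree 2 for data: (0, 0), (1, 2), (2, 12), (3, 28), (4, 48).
-2/5 + (1/5)x + (3)x²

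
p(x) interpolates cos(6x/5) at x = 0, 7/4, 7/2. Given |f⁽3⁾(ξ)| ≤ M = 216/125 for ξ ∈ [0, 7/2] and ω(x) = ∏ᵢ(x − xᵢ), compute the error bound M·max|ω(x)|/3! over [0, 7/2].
343*sqrt(3)/1000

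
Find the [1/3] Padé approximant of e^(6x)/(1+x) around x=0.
(x + 1)/(-6*x**3 + 7*x**2 - 4*x + 1)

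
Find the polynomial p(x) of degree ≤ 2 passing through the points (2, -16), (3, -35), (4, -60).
-3*x**2 - 4*x + 4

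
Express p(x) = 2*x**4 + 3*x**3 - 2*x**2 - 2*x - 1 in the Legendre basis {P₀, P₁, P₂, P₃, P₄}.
(-19/15)P₀ + (-1/5)P₁ + (-4/21)P₂ + (6/5)P₃ + (16/35)P₄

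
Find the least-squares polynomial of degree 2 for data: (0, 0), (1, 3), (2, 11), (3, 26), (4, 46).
2/35 + (-3/14)x + (41/14)x²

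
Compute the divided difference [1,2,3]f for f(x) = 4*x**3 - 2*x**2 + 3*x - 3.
22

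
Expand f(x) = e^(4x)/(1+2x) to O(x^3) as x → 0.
1 + 2*x + 4*x**2 + O(x**3)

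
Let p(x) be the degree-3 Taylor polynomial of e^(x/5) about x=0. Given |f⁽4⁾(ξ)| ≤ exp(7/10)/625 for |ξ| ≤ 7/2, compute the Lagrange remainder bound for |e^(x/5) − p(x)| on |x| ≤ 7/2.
2401*exp(7/10)/240000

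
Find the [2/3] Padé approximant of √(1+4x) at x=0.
(7*x**2 + 28*x/5 + 1)/(-2*x**3/5 + 9*x**2/5 + 18*x/5 + 1)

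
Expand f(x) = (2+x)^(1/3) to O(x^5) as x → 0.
2**(1/3) + 2**(1/3)*x/6 - 2**(1/3)*x**2/36 + 5*2**(1/3)*x**3/648 - 5*2**(1/3)*x**4/1944 + O(x**5)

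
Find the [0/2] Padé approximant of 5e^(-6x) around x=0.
5/(18*x**2 + 6*x + 1)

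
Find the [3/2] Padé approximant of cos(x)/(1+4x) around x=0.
(187*x**3/93 - 187*x**2/372 - 4*x + 1)/(1 - 5953*x**2/372)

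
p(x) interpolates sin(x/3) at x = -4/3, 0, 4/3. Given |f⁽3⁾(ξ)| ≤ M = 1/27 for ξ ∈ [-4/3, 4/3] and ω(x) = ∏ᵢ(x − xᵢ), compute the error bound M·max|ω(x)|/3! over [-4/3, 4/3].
64*sqrt(3)/19683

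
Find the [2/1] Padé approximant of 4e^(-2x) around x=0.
(8*x**2/3 - 16*x/3 + 4)/(2*x/3 + 1)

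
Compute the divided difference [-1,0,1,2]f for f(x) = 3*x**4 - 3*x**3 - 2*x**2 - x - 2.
3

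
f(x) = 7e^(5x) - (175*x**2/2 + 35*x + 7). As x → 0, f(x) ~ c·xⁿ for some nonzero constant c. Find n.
3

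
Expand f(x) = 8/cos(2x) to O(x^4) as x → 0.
8 + 16*x**2 + O(x**4)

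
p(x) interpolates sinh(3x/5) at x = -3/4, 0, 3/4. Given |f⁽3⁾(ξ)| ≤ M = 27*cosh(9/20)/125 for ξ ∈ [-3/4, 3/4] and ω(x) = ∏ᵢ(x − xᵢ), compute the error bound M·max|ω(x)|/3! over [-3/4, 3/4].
27*sqrt(3)*cosh(9/20)/8000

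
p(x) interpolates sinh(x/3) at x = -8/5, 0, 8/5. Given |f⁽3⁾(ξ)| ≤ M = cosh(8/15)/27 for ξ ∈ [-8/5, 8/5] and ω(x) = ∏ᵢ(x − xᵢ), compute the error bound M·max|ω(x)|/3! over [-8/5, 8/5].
512*sqrt(3)*cosh(8/15)/91125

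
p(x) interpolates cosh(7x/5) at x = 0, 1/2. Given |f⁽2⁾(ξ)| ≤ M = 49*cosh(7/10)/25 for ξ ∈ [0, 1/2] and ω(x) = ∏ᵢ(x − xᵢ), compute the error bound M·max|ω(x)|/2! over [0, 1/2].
49*cosh(7/10)/800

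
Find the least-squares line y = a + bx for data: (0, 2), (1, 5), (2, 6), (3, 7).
a = 13/5, b = 8/5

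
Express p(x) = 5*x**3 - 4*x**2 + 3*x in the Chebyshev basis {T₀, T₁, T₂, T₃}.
(-2)T₀ + (27/4)T₁ + (-2)T₂ + (5/4)T₃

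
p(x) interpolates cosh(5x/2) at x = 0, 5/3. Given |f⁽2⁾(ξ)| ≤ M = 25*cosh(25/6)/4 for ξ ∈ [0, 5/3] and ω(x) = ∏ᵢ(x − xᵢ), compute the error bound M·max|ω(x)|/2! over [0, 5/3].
625*cosh(25/6)/288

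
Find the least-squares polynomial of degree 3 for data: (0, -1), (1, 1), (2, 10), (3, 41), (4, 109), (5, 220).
-5/7 + (11/21)x + (-47/28)x² + (25/12)x³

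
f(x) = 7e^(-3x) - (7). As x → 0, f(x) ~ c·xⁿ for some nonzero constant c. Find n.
1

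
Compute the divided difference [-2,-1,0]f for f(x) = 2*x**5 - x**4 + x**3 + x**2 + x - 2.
-39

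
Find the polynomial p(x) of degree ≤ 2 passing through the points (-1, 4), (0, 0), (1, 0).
2*x**2 - 2*x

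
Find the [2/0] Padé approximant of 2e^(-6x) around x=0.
36*x**2 - 12*x + 2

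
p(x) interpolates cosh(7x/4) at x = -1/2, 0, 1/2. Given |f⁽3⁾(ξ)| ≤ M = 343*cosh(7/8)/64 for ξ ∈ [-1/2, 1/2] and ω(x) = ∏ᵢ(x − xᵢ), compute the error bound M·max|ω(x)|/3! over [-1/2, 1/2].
343*sqrt(3)*cosh(7/8)/13824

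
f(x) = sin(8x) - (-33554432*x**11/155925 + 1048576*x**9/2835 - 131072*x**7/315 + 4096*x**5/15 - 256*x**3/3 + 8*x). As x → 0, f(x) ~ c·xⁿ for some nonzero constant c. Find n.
13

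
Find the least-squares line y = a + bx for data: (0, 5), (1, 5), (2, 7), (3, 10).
a = 21/5, b = 17/10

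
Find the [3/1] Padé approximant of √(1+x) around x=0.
(-x**3/64 + 3*x**2/16 + 9*x/8 + 1)/(5*x/8 + 1)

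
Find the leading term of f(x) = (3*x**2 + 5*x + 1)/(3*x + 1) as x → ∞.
x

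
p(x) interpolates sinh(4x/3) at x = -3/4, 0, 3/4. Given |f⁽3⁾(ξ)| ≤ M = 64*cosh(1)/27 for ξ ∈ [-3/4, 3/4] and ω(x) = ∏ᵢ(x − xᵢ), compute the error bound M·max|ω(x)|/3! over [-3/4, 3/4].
sqrt(3)*cosh(1)/27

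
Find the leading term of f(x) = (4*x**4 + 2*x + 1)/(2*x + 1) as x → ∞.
2*x**3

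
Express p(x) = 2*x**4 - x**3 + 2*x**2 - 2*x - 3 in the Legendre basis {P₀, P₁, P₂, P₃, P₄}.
(-29/15)P₀ + (-13/5)P₁ + (52/21)P₂ + (-2/5)P₃ + (16/35)P₄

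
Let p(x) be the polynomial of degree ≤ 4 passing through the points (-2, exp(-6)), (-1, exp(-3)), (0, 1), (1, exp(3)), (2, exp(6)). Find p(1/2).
(5*(-exp(6) + 18 + 12*exp(3))*exp(6) - 20*exp(3) + 3)*exp(-6)/128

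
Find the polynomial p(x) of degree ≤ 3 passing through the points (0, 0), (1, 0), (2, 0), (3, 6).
x**3 - 3*x**2 + 2*x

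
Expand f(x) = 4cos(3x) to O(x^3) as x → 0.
4 - 18*x**2 + O(x**3)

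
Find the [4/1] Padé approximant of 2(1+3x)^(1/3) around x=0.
(2*x**4/3 - 16*x**3/15 + 12*x**2/5 + 32*x/5 + 2)/(11*x/5 + 1)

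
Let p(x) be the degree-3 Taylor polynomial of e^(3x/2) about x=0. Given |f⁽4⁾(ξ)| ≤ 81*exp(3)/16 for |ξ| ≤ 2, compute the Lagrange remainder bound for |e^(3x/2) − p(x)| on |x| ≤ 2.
27*exp(3)/8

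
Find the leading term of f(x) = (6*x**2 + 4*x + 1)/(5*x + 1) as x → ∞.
6*x/5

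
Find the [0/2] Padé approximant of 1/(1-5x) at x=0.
1/(1 - 5*x)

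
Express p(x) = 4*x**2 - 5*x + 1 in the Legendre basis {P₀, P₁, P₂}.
(7/3)P₀ + (-5)P₁ + (8/3)P₂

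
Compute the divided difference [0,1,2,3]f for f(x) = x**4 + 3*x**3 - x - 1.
9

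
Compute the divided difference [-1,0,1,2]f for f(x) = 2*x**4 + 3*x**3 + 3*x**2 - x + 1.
7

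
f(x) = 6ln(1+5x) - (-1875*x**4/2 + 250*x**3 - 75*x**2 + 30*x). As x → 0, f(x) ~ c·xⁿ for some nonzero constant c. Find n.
5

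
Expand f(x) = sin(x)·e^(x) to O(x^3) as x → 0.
x + x**2 + O(x**3)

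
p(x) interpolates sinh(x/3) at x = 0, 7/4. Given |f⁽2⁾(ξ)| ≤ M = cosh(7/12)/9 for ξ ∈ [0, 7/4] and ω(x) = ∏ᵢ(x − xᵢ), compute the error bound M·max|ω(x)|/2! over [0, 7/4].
49*cosh(7/12)/1152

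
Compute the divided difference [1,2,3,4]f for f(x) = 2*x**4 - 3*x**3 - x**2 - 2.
17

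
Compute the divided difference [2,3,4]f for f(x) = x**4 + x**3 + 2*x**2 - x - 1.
66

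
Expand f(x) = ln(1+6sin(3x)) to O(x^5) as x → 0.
18*x - 162*x**2 + 1917*x**3 - 25758*x**4 + O(x**5)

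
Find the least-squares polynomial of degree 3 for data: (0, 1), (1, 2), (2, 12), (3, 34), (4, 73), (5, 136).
6/7 + (-13/21)x + (19/14)x² + (5/6)x³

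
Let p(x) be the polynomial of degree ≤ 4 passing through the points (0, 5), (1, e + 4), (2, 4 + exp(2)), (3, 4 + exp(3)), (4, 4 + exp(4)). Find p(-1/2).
-45*exp(3)/32 - 105*e/32 + 827/128 + 35*exp(4)/128 + 189*exp(2)/64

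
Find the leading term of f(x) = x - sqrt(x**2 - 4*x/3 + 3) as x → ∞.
2/3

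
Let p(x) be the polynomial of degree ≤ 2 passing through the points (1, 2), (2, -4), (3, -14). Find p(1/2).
7/2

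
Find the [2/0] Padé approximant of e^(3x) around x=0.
9*x**2/2 + 3*x + 1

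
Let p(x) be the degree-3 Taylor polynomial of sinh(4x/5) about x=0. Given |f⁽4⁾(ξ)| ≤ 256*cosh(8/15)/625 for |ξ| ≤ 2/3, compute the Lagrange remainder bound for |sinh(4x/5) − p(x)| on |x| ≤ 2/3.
512*cosh(8/15)/151875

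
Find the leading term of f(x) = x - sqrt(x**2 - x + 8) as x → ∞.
1/2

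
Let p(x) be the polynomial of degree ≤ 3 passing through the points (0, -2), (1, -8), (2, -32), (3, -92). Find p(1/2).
-31/8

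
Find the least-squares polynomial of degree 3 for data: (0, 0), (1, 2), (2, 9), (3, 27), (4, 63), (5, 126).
-13/126 + (2095/756)x + (-199/126)x² + (131/108)x³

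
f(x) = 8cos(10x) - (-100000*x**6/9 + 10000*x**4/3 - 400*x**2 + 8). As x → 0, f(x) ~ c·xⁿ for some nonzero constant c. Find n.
8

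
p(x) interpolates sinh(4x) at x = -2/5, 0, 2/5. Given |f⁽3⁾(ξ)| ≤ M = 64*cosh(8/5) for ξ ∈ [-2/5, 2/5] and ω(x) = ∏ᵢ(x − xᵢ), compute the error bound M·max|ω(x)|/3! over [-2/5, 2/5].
512*sqrt(3)*cosh(8/5)/3375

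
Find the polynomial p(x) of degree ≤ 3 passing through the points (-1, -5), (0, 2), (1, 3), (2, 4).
x**3 - 3*x**2 + 3*x + 2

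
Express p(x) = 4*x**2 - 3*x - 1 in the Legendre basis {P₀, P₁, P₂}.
(1/3)P₀ + (-3)P₁ + (8/3)P₂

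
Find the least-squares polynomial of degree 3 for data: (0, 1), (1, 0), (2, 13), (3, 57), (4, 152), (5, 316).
17/18 + (-881/756)x + (-337/126)x² + (335/108)x³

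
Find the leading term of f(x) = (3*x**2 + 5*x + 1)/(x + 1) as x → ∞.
3*x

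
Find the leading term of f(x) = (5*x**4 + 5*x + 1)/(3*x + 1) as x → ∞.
5*x**3/3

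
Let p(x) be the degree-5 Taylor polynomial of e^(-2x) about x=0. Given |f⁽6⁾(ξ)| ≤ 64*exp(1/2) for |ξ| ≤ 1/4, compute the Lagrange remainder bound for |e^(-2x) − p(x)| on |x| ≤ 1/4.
exp(1/2)/46080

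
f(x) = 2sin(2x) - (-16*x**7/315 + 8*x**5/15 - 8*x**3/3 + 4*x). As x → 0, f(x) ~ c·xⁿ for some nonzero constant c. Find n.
9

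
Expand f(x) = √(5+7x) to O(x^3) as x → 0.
sqrt(5) + 7*sqrt(5)*x/10 - 49*sqrt(5)*x**2/200 + O(x**3)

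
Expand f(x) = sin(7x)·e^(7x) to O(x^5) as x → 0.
7*x + 49*x**2 + 343*x**3/3 + O(x**5)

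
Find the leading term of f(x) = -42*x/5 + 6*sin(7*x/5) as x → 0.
-343*x**3/125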